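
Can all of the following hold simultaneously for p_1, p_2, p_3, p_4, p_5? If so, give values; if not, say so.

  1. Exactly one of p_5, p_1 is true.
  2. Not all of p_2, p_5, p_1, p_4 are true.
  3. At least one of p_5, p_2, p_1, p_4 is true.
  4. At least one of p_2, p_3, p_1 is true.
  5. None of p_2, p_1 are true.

p_1 = False, p_2 = False, p_3 = True, p_4 = True, p_5 = True

  (1) {p_5, p_1}: 1 true — exactly one ✓
  (2) {p_2, p_5, p_1, p_4}: 2/4 true — not all ✓
  (3) {p_5, p_2, p_1, p_4}: 2 true — at least one ✓
  (4) {p_2, p_3, p_1}: 1 true — at least one ✓
  (5) {p_2, p_1}: 0 true — none ✓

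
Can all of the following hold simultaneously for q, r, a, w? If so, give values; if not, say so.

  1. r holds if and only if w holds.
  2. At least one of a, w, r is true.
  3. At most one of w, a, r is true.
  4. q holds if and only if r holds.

q = False, r = False, a = True, w = False

  (1) r=F, w=F — same ✓
  (2) {a, w, r}: 1 true — at least one ✓
  (3) {w, a, r}: 1 true — at most one ✓
  (4) q=F, r=F — same ✓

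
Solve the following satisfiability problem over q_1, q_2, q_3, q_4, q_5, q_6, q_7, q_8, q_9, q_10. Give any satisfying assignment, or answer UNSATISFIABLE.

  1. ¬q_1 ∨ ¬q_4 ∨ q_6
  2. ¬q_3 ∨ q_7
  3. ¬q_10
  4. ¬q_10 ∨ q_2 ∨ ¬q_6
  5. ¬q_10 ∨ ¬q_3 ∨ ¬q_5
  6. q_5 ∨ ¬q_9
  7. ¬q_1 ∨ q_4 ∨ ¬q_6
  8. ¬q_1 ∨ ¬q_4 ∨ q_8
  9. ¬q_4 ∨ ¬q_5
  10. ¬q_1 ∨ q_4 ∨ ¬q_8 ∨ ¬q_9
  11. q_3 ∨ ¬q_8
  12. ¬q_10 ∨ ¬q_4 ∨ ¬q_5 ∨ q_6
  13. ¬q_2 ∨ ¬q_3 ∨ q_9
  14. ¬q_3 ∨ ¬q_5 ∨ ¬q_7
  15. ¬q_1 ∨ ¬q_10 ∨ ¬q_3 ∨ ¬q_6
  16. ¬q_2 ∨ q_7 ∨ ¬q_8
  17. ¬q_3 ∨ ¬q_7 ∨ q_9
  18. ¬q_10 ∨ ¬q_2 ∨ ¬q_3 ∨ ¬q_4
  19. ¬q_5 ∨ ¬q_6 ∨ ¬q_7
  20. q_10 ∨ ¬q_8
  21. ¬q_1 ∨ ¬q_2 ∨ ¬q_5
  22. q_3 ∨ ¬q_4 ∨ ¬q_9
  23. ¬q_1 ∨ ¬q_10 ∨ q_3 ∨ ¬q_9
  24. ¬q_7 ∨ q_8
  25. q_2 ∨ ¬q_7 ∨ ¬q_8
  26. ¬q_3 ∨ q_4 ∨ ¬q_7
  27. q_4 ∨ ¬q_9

q_1: False; q_2: True; q_3: False; q_4: False; q_5: False; q_6: False; q_7: False; q_8: False; q_9: False; q_10: False

Unit clause (¬q_10) forces q_10 = False.
In (q_10 ∨ ¬q_8) only ¬q_8 is left, so q_8 = False.
In (¬q_7 ∨ q_8) only ¬q_7 is left, so q_7 = False.
In (¬q_3 ∨ q_7) only ¬q_3 is left, so q_3 = False.
Set q_1 = False.
Set q_2 = True.
Set q_4 = False.
  then (q_4 ∨ ¬q_9) forces q_9 = False.
Set q_5 = False.
Set q_6 = False.
All clauses satisfied.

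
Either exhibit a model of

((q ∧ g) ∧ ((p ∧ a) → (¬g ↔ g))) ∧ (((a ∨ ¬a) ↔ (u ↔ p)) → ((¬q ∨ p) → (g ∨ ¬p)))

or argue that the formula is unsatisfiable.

p = True, q = True, a = False, g = True, u = True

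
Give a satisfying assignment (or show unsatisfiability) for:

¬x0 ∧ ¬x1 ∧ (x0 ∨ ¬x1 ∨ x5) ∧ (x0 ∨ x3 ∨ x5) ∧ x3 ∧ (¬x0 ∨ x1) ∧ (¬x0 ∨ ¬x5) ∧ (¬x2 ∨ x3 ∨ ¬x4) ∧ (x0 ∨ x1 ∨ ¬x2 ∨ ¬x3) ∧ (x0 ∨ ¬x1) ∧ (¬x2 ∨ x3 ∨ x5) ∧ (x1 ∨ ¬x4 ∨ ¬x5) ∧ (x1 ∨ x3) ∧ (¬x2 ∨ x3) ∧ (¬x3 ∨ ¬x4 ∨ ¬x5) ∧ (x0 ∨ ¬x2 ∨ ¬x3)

Unit clause (¬x0) forces x0 = False.
Unit clause (¬x1) forces x1 = False.
Unit clause (x3) forces x3 = True.
In (x0 ∨ x1 ∨ ¬x2 ∨ ¬x3) only ¬x2 is left, so x2 = False.
Set x4 = True.
  then (x1 ∨ ¬x4 ∨ ¬x5) forces x5 = False.
All clauses satisfied.

x0: False, x1: False, x2: False, x3: True, x4: True, x5: False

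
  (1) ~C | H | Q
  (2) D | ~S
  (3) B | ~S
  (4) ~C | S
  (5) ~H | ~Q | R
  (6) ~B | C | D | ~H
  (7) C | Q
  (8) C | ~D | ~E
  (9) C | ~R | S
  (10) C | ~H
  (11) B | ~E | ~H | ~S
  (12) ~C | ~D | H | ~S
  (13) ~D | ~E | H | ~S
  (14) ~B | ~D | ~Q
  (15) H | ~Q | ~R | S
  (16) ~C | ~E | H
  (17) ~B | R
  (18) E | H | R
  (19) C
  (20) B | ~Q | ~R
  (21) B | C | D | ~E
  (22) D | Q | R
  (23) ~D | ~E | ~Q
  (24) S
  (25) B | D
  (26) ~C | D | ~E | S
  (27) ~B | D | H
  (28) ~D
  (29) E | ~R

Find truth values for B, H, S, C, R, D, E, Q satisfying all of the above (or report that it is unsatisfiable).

Case S = True:
  (D | ~S) forces D = True.
  Clause (~D) is falsified — contradiction.
Case S = False:
  Clause (S) is falsified — contradiction.
Both cases fail, so the formula is unsatisfiable.

No satisfying assignment exists.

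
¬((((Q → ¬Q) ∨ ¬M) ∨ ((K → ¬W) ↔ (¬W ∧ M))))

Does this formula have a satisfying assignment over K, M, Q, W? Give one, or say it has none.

K: False, M: True, Q: True, W: True

  ¬((((Q → ¬Q) ∨ ¬M) ∨ ((K → ¬W) ↔ (¬W ∧ M)))) = True
    ((Q → ¬Q) ∨ ¬M) ∨ ((K → ¬W) ↔ (¬W ∧ M)) = False
      (Q → ¬Q) ∨ ¬M = False
        Q → ¬Q = False
          ¬Q = False
        ¬M = False
      (K → ¬W) ↔ (¬W ∧ M) = False
        K → ¬W = True
          ¬W = False
        ¬W ∧ M = False
          ¬W = False
The formula evaluates to True.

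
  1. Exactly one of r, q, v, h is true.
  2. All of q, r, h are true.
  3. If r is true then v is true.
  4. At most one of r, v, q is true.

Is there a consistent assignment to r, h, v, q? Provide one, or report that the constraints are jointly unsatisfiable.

The formula is unsatisfiable.

Case r = True:
  (1) with r=T forces q = False.
  Constraint (2) is violated (q=F) — contradiction.
Case r = False:
  Constraint (2) is violated (r=F) — contradiction.
Both cases fail — unsatisfiable.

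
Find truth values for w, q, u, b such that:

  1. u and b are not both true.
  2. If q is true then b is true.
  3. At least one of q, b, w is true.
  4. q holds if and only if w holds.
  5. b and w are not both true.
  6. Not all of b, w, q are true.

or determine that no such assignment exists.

w: False, q: False, u: False, b: True

  (1) u=F, b=T — not both ✓
  (2) q=F ⇒ b: vacuous ✓
  (3) {q, b, w}: 1 true — at least one ✓
  (4) q=F, w=F — same ✓
  (5) b=T, w=F — not both ✓
  (6) {b, w, q}: 1/3 true — not all ✓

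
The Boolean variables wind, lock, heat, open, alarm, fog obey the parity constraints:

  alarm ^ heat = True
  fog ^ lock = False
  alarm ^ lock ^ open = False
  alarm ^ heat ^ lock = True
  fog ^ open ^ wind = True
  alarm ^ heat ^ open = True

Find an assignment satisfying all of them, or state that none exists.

wind = True, lock = False, heat = True, open = False, alarm = False, fog = False

alarm ^ heat = F ^ T = True ✓
fog ^ lock = F ^ F = False ✓
alarm ^ lock ^ open = F ^ F ^ F = False ✓
alarm ^ heat ^ lock = F ^ T ^ F = True ✓
fog ^ open ^ wind = F ^ F ^ T = True ✓
alarm ^ heat ^ open = F ^ T ^ F = True ✓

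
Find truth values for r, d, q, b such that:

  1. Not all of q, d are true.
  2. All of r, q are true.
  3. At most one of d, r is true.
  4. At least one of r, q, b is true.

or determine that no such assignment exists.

r: True, d: False, q: True, b: True

  (1) {q, d}: 1/2 true — not all ✓
  (2) {r, q}: all 2 true ✓
  (3) {d, r}: 1 true — at most one ✓
  (4) {r, q, b}: 3 true — at least one ✓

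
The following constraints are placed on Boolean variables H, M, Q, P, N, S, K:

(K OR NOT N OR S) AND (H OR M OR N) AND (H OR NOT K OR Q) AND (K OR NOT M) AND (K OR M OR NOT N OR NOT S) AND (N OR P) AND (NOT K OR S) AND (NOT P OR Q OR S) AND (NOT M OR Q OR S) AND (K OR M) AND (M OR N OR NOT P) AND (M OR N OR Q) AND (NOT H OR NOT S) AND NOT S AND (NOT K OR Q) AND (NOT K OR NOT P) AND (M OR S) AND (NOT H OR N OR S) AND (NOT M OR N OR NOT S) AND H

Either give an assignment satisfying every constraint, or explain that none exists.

Unsatisfiable — no assignment works.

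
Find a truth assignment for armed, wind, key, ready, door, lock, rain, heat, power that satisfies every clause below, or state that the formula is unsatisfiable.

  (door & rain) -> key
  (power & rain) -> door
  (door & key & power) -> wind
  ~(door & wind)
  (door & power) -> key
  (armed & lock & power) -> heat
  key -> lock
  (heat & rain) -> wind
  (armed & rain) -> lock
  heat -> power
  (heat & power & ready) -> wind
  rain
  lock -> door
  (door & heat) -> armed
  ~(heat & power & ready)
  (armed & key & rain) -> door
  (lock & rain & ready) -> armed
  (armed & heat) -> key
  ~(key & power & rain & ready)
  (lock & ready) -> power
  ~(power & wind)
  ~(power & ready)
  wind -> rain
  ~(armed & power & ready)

armed = False, wind = False, key = False, ready = False, door = False, lock = False, rain = True, heat = False, power = False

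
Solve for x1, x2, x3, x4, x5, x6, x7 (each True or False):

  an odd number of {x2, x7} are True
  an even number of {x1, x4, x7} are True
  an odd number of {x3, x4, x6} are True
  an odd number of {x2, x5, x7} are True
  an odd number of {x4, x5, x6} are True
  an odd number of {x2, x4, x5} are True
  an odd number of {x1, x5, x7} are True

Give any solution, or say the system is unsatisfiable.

x1 = False; x2 = False; x3 = False; x4 = True; x5 = False; x6 = False; x7 = True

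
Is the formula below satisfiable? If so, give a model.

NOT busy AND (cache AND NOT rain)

rain = False, cache = True, busy = False

  NOT busy = True
  cache AND NOT rain = True
    NOT rain = True
Both conjuncts True, so the formula holds.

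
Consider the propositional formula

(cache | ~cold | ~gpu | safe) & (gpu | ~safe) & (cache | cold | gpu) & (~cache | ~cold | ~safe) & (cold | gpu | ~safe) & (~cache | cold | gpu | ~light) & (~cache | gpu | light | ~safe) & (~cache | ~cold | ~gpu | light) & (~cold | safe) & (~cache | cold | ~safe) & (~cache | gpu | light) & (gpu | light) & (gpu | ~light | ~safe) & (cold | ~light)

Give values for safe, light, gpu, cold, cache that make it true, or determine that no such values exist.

safe = True; light = False; gpu = True; cold = False; cache = False

Set safe = True.
  then (gpu | ~safe) forces gpu = True.
Set light = False.
Set cold = False.
  then (~cache | cold | ~safe) forces cache = False.
All clauses satisfied.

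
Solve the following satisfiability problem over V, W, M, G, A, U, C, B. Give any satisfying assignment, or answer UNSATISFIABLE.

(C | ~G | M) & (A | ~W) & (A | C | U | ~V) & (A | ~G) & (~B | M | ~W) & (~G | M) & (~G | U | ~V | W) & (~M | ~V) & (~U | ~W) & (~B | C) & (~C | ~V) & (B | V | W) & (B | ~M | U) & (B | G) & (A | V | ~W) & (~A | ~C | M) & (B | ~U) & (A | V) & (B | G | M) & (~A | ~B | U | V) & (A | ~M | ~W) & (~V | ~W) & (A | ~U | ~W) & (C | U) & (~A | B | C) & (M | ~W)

Try V = True:
  (~M | ~V) forces M = False.
  (~G | M) forces G = False.
  (~C | ~V) forces C = False.
  (~B | C) forces B = False.
  clause (B | G) is falsified — backtrack.
So V = False.
  then (A | V) forces A = True.
Set W = False.
  then (B | V | W) forces B = True.
  then (~A | ~B | U | V) forces U = True.
  then (~B | C) forces C = True.
  then (~A | ~C | M) forces M = True.
Set G = True.
All clauses satisfied.

V = False, W = False, M = True, G = True, A = True, U = True, C = True, B = True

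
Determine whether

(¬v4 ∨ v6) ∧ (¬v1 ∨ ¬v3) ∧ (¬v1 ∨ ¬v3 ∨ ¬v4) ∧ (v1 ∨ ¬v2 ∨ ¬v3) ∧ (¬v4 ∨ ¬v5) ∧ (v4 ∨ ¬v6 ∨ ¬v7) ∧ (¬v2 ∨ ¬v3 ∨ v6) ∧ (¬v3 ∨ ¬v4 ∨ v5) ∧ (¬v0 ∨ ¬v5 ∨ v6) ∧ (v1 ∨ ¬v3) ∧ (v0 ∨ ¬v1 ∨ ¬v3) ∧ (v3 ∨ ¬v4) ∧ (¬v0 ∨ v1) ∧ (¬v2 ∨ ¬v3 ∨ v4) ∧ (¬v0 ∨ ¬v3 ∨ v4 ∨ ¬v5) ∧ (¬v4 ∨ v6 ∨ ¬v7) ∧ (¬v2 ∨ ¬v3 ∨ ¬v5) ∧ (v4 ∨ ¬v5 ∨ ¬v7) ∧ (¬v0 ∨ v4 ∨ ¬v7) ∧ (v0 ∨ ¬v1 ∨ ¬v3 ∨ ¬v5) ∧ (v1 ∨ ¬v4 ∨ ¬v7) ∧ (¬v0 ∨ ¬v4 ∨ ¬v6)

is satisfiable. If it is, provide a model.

v0 = False, v1 = False, v2 = False, v3 = False, v4 = False, v5 = True, v6 = False, v7 = False

Set v0 = False.
Set v1 = False.
  then (v1 ∨ ¬v3) forces v3 = False.
  then (v3 ∨ ¬v4) forces v4 = False.
Set v2 = False.
Set v5 = True.
  then (v4 ∨ ¬v5 ∨ ¬v7) forces v7 = False.
Set v6 = False.
All clauses satisfied.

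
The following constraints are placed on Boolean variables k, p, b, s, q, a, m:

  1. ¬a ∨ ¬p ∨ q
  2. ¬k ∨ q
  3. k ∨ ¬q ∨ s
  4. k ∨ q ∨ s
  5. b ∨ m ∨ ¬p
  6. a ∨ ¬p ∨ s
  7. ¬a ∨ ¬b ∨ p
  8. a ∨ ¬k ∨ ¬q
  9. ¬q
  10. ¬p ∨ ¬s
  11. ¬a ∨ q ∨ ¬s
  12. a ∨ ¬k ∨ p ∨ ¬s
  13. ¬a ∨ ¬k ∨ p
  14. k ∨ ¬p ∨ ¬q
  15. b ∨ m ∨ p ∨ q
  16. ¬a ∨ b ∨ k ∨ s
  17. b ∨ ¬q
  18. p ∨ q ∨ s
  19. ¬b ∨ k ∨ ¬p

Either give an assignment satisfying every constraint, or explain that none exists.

k=F, p=F, b=F, s=T, q=F, a=F, m=T

Unit clause (¬q) forces q = False.
In (¬k ∨ q) only ¬k is left, so k = False.
In (k ∨ q ∨ s) only s is left, so s = True.
In (¬p ∨ ¬s) only ¬p is left, so p = False.
In (¬a ∨ q ∨ ¬s) only ¬a is left, so a = False.
Set b = False.
  then (b ∨ m ∨ p ∨ q) forces m = True.
All clauses satisfied.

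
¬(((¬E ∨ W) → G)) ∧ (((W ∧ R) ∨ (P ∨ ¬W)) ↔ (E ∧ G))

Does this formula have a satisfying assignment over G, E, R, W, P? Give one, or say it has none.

G = False, E = True, R = False, W = True, P = False

  ¬(((¬E ∨ W) → G)) = True
    (¬E ∨ W) → G = False
      ¬E ∨ W = True
        ¬E = False
  ((W ∧ R) ∨ (P ∨ ¬W)) ↔ (E ∧ G) = True
    (W ∧ R) ∨ (P ∨ ¬W) = False
      W ∧ R = False
      P ∨ ¬W = False
        ¬W = False
    E ∧ G = False
Both conjuncts True, so the formula holds.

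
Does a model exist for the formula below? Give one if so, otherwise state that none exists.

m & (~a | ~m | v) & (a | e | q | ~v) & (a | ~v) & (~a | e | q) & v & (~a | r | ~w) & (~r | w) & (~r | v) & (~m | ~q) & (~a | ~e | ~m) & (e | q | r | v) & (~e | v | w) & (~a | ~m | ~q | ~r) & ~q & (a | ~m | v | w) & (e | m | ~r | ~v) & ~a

Case a = True:
  Clause (~a) is falsified — contradiction.
Case a = False:
  (m) forces m = True.
  (a | ~v) forces v = False.
  Clause (v) is falsified — contradiction.
Both cases fail, so the formula is unsatisfiable.

Unsatisfiable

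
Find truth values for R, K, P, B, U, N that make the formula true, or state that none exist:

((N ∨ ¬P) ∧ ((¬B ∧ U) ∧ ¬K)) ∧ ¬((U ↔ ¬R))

R: True, K: False, P: False, B: False, U: True, N: True

  (N ∨ ¬P) ∧ ((¬B ∧ U) ∧ ¬K) = True
    N ∨ ¬P = True
      ¬P = True
    (¬B ∧ U) ∧ ¬K = True
      ¬B ∧ U = True
        ¬B = True
      ¬K = True
  ¬((U ↔ ¬R)) = True
    U ↔ ¬R = False
      ¬R = False
Both conjuncts True, so the formula holds.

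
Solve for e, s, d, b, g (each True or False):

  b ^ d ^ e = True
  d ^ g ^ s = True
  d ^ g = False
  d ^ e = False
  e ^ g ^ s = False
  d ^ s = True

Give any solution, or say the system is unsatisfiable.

Adding constraints 2, 4, 5 mod 2: every variable appears an even number of times on the left, so the left side is 0.
But the right sides sum to 1 (mod 2). 0 ≠ 1 — the system is inconsistent.

The formula is unsatisfiable.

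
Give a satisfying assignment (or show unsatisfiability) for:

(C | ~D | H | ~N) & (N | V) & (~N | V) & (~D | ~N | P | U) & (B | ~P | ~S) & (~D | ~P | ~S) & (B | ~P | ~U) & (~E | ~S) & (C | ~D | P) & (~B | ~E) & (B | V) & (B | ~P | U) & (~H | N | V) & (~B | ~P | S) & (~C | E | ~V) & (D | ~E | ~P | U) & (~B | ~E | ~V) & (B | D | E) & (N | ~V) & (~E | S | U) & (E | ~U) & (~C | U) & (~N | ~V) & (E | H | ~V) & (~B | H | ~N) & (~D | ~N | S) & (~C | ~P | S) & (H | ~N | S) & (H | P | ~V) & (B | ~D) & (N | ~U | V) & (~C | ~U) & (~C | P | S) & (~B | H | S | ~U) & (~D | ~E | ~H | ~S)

Unsatisfiable

Case N = True:
  (~N | V) forces V = True.
  Clause (~N | ~V) is falsified — contradiction.
Case N = False:
  (N | V) forces V = True.
  Clause (N | ~V) is falsified — contradiction.
Both cases fail, so the formula is unsatisfiable.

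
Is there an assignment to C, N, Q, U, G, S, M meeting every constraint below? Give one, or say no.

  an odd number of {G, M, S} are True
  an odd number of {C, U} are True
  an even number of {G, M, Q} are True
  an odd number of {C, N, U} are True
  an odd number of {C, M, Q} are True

C: False; N: False; Q: False; U: True; G: True; S: True; M: True

{G, M, S}: 3 true → odd ✓
{C, U}: 1 true → odd ✓
{G, M, Q}: 2 true → even ✓
{C, N, U}: 1 true → odd ✓
{C, M, Q}: 1 true → odd ✓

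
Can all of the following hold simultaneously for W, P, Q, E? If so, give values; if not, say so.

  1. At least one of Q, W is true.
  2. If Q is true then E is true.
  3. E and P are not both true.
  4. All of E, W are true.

W: True, P: False, Q: True, E: True

  (1) {Q, W}: 2 true — at least one ✓
  (2) Q=T ⇒ E: T ✓
  (3) E=T, P=F — not both ✓
  (4) {E, W}: all 2 true ✓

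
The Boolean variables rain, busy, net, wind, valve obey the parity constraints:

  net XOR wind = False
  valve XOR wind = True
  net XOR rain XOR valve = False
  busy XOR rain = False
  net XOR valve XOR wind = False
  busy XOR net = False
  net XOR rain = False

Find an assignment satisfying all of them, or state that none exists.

rain: True; busy: True; net: True; wind: True; valve: False

net XOR wind = T XOR T = False ✓
valve XOR wind = F XOR T = True ✓
net XOR rain XOR valve = T XOR T XOR F = False ✓
busy XOR rain = T XOR T = False ✓
net XOR valve XOR wind = T XOR F XOR T = False ✓
busy XOR net = T XOR T = False ✓
net XOR rain = T XOR T = False ✓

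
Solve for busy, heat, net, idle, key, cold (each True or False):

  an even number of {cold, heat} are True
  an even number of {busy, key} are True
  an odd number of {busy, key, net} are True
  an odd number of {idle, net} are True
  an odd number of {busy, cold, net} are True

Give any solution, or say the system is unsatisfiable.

busy = True; heat = True; net = True; idle = False; key = True; cold = True

{cold, heat}: 2 true → even ✓
{busy, key}: 2 true → even ✓
{busy, key, net}: 3 true → odd ✓
{idle, net}: 1 true → odd ✓
{busy, cold, net}: 3 true → odd ✓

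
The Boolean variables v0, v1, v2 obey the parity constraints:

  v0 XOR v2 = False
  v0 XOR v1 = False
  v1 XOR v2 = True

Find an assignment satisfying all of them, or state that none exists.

Unsatisfiable

Adding constraints 1, 2, 3 mod 2: every variable appears an even number of times on the left, so the left side is 0.
But the right sides sum to 1 (mod 2). 0 ≠ 1 — the system is inconsistent.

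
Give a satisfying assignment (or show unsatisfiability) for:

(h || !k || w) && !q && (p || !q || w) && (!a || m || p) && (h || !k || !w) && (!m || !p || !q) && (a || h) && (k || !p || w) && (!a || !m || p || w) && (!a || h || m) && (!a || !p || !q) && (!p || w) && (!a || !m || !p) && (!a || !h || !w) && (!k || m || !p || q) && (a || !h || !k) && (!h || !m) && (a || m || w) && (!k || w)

q = False, a = False, m = False, p = True, h = True, k = False, w = True

Unit clause (!q) forces q = False.
Set a = False.
  then (a || h) forces h = True.
  then (a || !h || !k) forces k = False.
  then (!h || !m) forces m = False.
  then (a || m || w) forces w = True.
Set p = True.
All clauses satisfied.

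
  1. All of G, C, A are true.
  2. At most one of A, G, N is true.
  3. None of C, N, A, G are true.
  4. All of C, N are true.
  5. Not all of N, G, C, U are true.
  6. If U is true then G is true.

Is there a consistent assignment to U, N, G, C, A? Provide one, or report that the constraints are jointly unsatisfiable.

Unsatisfiable — no assignment works.

Case N = True:
  Constraint (3) is violated (N=T) — contradiction.
Case N = False:
  Constraint (4) is violated (N=F) — contradiction.
Both cases fail — unsatisfiable.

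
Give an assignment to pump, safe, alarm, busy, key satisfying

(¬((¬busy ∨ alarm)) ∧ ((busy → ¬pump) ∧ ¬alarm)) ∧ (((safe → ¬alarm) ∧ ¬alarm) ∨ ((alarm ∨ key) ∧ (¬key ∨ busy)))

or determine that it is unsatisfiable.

pump = False, safe = False, alarm = False, busy = True, key = True

  ¬((¬busy ∨ alarm)) ∧ ((busy → ¬pump) ∧ ¬alarm) = True
    ¬((¬busy ∨ alarm)) = True
      ¬busy ∨ alarm = False
        ¬busy = False
    (busy → ¬pump) ∧ ¬alarm = True
      busy → ¬pump = True
        ¬pump = True
      ¬alarm = True
  ((safe → ¬alarm) ∧ ¬alarm) ∨ ((alarm ∨ key) ∧ (¬key ∨ busy)) = True
    (safe → ¬alarm) ∧ ¬alarm = True
      safe → ¬alarm = True
        ¬alarm = True
      ¬alarm = True
    (alarm ∨ key) ∧ (¬key ∨ busy) = True
      alarm ∨ key = True
      ¬key ∨ busy = True
        ¬key = False
Both conjuncts True, so the formula holds.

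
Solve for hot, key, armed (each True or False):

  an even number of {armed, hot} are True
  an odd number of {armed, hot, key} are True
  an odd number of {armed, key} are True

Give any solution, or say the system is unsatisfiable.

hot = False, key = True, armed = False

{armed, hot}: 0 true → even ✓
{armed, hot, key}: 1 true → odd ✓
{armed, key}: 1 true → odd ✓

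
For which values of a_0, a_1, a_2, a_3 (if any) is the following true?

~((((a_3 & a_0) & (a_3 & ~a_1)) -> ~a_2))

a_0: True; a_1: False; a_2: True; a_3: True

  ~((((a_3 & a_0) & (a_3 & ~a_1)) -> ~a_2)) = True
    ((a_3 & a_0) & (a_3 & ~a_1)) -> ~a_2 = False
      (a_3 & a_0) & (a_3 & ~a_1) = True
        a_3 & a_0 = True
        a_3 & ~a_1 = True
          ~a_1 = True
      ~a_2 = False
The formula evaluates to True.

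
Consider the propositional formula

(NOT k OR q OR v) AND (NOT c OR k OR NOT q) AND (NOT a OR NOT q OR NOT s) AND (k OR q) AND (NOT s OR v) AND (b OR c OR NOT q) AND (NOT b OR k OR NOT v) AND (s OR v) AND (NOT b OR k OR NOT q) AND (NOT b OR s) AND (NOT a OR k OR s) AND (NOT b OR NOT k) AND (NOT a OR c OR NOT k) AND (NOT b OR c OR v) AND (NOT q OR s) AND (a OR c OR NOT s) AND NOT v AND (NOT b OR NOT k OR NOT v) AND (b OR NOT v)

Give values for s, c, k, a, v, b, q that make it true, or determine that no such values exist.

No satisfying assignment exists.

Case v = True:
  Clause (NOT v) is falsified — contradiction.
Case v = False:
  (NOT s OR v) forces s = False.
  Clause (s OR v) is falsified — contradiction.
Both cases fail, so the formula is unsatisfiable.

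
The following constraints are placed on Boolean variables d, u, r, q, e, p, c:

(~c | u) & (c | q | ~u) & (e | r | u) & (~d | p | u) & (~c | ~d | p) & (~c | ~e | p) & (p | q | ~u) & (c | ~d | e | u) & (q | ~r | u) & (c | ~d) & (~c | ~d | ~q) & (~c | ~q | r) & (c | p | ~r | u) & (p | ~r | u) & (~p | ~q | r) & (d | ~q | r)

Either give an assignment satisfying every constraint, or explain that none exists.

Set d = False.
Set u = True.
Set r = True.
Set q = True.
Set e = True.
Set p = True.
Set c = False.
All clauses satisfied.

d = False; u = True; r = True; q = True; e = True; p = True; c = False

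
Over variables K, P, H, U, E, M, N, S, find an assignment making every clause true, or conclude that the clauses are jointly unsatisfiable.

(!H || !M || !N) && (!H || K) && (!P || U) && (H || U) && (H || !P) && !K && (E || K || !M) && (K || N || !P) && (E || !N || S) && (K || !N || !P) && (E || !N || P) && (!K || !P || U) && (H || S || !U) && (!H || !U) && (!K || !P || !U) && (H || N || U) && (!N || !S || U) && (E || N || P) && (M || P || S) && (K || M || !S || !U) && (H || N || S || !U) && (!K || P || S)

K = False, P = False, H = False, U = True, E = True, M = True, N = True, S = True

Unit clause (!K) forces K = False.
In (!H || K) only !H is left, so H = False.
In (H || U) only U is left, so U = True.
In (H || !P) only !P is left, so P = False.
In (H || S || !U) only S is left, so S = True.
In (K || M || !S || !U) only M is left, so M = True.
In (E || K || !M) only E is left, so E = True.
Set N = True.
All clauses satisfied.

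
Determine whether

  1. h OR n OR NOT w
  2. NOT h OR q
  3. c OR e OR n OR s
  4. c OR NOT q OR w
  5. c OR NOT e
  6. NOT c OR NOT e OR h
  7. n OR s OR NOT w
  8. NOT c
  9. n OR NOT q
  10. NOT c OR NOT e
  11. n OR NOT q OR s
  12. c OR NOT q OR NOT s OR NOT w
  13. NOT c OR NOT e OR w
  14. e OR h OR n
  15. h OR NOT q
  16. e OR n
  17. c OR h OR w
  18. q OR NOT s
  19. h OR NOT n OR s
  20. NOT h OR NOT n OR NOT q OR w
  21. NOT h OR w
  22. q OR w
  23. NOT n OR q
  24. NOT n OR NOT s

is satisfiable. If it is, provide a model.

q: True; s: False; c: False; e: False; w: True; h: True; n: True

Unit clause (NOT c) forces c = False.
In (c OR NOT e) only NOT e is left, so e = False.
In (e OR n) only n is left, so n = True.
In (NOT n OR q) only q is left, so q = True.
In (NOT n OR NOT s) only NOT s is left, so s = False.
In (c OR NOT q OR w) only w is left, so w = True.
In (h OR NOT q) only h is left, so h = True.
All clauses satisfied.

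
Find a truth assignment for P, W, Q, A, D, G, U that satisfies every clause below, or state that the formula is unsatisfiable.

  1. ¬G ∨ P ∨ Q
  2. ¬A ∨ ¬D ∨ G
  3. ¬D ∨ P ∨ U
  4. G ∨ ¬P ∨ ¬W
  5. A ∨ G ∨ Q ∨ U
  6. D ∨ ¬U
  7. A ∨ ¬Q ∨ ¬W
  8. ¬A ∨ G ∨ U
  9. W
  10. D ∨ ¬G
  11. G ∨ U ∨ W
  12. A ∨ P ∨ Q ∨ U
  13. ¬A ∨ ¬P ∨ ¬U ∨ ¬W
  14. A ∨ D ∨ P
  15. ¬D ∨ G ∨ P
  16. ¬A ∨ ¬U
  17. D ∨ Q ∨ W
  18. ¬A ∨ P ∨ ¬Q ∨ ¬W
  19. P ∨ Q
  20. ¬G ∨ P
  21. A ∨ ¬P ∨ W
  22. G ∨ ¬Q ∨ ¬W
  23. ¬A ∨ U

Unit clause (W) forces W = True.
Set P = True.
  then (G ∨ ¬P ∨ ¬W) forces G = True.
  then (D ∨ ¬G) forces D = True.
Set Q = False.
Try A = True:
  (¬A ∨ ¬P ∨ ¬U ∨ ¬W) forces U = False.
  clause (¬A ∨ U) is falsified — backtrack.
So A = False.
Set U = False.
All clauses satisfied.

P = True; W = True; Q = False; A = False; D = True; G = True; U = False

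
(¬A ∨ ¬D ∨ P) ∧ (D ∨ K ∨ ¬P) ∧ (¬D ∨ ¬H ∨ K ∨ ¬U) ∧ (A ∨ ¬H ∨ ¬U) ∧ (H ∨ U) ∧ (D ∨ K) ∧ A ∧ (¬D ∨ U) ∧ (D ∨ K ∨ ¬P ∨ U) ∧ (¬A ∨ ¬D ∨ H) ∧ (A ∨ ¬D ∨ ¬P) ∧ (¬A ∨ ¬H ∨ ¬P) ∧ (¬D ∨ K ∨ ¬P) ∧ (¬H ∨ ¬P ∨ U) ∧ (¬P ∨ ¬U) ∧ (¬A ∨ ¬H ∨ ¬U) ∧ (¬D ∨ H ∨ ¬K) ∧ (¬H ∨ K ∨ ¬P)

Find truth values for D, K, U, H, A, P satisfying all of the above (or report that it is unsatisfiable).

Unit clause (A) forces A = True.
Try D = True:
  (¬A ∨ ¬D ∨ P) forces P = True.
  (¬D ∨ U) forces U = True.
  clause (¬P ∨ ¬U) is falsified — backtrack.
So D = False.
  then (D ∨ K) forces K = True.
Set U = False.
  then (H ∨ U) forces H = True.
  then (¬A ∨ ¬H ∨ ¬P) forces P = False.
All clauses satisfied.

D: False, K: True, U: False, H: True, A: True, P: False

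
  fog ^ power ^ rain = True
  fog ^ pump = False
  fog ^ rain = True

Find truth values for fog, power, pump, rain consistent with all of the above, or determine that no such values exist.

fog = False, power = False, pump = False, rain = True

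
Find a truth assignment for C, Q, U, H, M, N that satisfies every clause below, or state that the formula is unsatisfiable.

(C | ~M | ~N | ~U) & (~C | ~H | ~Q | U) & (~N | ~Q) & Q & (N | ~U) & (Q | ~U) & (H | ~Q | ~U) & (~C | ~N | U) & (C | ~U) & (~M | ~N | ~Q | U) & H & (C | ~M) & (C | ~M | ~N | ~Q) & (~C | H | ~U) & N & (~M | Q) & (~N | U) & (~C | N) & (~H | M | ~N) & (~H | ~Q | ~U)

Case Q = True:
  (~N | ~Q) forces N = False.
  Clause (N) is falsified — contradiction.
Case Q = False:
  Clause (Q) is falsified — contradiction.
Both cases fail, so the formula is unsatisfiable.

Unsatisfiable — no assignment works.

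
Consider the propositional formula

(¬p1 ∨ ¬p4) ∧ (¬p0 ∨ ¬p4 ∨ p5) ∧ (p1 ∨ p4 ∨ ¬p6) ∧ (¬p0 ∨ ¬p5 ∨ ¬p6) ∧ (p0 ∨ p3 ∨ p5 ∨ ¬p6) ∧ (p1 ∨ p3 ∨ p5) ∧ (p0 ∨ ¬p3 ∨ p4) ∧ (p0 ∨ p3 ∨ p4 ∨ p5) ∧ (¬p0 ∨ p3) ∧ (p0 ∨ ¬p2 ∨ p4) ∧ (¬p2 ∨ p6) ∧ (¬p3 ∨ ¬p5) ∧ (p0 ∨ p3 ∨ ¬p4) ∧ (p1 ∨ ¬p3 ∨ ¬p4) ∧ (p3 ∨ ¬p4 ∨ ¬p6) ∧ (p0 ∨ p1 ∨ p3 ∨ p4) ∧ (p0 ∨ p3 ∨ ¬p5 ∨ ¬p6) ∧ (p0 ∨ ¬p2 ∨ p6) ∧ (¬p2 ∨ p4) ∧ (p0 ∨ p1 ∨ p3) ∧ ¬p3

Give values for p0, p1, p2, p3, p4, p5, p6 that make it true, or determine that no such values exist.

p0 = False, p1 = True, p2 = False, p3 = False, p4 = False, p5 = True, p6 = False

Unit clause (¬p3) forces p3 = False.
In (¬p0 ∨ p3) only ¬p0 is left, so p0 = False.
In (p0 ∨ p3 ∨ ¬p4) only ¬p4 is left, so p4 = False.
In (p0 ∨ p1 ∨ p3 ∨ p4) only p1 is left, so p1 = True.
In (¬p2 ∨ p4) only ¬p2 is left, so p2 = False.
In (p0 ∨ p3 ∨ p4 ∨ p5) only p5 is left, so p5 = True.
In (p0 ∨ p3 ∨ ¬p5 ∨ ¬p6) only ¬p6 is left, so p6 = False.
All clauses satisfied.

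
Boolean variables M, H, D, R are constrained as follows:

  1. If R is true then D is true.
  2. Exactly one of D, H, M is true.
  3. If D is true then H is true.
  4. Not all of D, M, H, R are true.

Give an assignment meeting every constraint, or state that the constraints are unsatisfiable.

M = True; H = False; D = False; R = False

  (1) R=F ⇒ D: vacuous ✓
  (2) {D, H, M}: 1 true — exactly one ✓
  (3) D=F ⇒ H: vacuous ✓
  (4) {D, M, H, R}: 1/4 true — not all ✓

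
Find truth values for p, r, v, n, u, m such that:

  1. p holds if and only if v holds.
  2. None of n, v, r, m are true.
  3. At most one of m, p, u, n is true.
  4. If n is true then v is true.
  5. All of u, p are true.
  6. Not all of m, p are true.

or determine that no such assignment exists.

Case p = True:
  (1) with p=T forces v = True.
  Constraint (2) is violated (v=T) — contradiction.
Case p = False:
  Constraint (5) is violated (p=F) — contradiction.
Both cases fail — unsatisfiable.

The formula is unsatisfiable.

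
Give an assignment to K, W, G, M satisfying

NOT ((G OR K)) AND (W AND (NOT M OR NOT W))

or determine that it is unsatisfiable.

K = False, W = True, G = False, M = False

  NOT ((G OR K)) = True
    G OR K = False
  W AND (NOT M OR NOT W) = True
    NOT M OR NOT W = True
      NOT M = True
      NOT W = False
Both conjuncts True, so the formula holds.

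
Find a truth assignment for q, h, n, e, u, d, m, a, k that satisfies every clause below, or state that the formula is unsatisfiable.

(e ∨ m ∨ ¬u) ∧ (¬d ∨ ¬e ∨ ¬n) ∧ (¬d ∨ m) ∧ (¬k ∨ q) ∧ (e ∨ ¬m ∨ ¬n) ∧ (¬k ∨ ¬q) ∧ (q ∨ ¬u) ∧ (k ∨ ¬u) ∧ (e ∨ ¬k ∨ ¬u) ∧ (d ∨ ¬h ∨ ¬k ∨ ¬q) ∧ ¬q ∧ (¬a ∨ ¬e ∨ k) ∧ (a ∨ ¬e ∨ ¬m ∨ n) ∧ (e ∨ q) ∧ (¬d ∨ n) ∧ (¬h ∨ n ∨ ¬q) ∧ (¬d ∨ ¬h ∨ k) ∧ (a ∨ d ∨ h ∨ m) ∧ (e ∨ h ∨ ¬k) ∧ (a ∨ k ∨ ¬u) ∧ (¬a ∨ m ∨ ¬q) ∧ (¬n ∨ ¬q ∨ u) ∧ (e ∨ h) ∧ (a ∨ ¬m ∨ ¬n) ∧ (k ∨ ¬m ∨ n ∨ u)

q: False; h: True; n: False; e: True; u: False; d: False; m: False; a: False; k: False

Unit clause (¬q) forces q = False.
In (e ∨ q) only e is left, so e = True.
In (¬k ∨ q) only ¬k is left, so k = False.
In (q ∨ ¬u) only ¬u is left, so u = False.
In (¬a ∨ ¬e ∨ k) only ¬a is left, so a = False.
Set h = True.
  then (¬d ∨ ¬h ∨ k) forces d = False.
Set n = False.
  then (a ∨ ¬e ∨ ¬m ∨ n) forces m = False.
All clauses satisfied.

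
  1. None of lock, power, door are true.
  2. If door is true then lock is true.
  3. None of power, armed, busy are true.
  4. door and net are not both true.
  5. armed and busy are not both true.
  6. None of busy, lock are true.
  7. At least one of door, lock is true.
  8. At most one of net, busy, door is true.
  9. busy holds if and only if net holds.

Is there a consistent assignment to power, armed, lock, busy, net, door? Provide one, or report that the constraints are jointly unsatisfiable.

Case door = True:
  Constraint (1) is violated (door=T) — contradiction.
Case door = False:
  (1) forces lock = False.
  Constraint (7) is violated (door=F, lock=F) — contradiction.
Both cases fail — unsatisfiable.

UNSATISFIABLE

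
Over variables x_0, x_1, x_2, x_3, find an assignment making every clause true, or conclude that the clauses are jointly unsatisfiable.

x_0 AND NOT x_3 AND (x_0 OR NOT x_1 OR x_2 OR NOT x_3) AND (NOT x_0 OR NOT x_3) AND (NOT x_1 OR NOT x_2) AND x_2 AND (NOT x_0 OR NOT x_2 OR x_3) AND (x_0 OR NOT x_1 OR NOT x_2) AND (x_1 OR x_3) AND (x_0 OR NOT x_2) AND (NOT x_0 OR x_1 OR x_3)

Unsatisfiable

Case x_0 = True:
  (NOT x_3) forces x_3 = False.
  (x_2) forces x_2 = True.
  Clause (NOT x_0 OR NOT x_2 OR x_3) is falsified — contradiction.
Case x_0 = False:
  Clause (x_0) is falsified — contradiction.
Both cases fail, so the formula is unsatisfiable.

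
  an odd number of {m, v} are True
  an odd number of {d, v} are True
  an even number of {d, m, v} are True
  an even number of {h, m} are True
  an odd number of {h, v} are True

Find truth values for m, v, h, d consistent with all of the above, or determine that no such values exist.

m=T, v=F, h=T, d=T

{m, v}: 1 true → odd ✓
{d, v}: 1 true → odd ✓
{d, m, v}: 2 true → even ✓
{h, m}: 2 true → even ✓
{h, v}: 1 true → odd ✓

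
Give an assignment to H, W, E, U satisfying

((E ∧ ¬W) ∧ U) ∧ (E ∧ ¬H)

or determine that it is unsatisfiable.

H=F; W=F; E=T; U=T

  (E ∧ ¬W) ∧ U = True
    E ∧ ¬W = True
      ¬W = True
  E ∧ ¬H = True
    ¬H = True
Both conjuncts True, so the formula holds.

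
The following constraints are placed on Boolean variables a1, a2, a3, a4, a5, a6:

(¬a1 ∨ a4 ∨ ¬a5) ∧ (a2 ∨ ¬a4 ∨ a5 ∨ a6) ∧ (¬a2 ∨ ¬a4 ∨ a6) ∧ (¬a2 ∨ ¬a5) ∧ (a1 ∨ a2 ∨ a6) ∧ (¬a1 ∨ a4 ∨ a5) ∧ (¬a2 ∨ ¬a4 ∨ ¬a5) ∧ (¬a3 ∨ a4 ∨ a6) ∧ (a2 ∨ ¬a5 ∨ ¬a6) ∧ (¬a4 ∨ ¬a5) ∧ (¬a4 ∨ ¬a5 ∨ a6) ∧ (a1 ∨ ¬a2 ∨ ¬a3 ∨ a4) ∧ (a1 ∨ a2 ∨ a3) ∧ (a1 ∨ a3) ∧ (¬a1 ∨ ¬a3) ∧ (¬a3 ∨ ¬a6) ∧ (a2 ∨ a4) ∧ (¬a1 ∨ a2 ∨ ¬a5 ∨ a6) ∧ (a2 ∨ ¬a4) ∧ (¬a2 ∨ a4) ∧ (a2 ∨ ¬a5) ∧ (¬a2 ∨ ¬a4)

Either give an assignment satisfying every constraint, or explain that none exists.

Case a2 = True:
  (¬a2 ∨ ¬a5) forces a5 = False.
  (¬a2 ∨ a4) forces a4 = True.
  Clause (¬a2 ∨ ¬a4) is falsified — contradiction.
Case a2 = False:
  (a2 ∨ a4) forces a4 = True.
  Clause (a2 ∨ ¬a4) is falsified — contradiction.
Both cases fail, so the formula is unsatisfiable.

No satisfying assignment exists.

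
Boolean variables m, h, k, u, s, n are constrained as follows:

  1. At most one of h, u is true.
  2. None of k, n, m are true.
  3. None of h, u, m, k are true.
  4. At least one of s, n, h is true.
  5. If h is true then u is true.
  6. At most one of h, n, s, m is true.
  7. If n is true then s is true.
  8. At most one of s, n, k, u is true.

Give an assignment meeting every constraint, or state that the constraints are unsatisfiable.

m = False, h = False, k = False, u = False, s = True, n = False

  (1) {h, u}: 0 true — at most one ✓
  (2) {k, n, m}: 0 true — none ✓
  (3) {h, u, m, k}: 0 true — none ✓
  (4) {s, n, h}: 1 true — at least one ✓
  (5) h=F ⇒ u: vacuous ✓
  (6) {h, n, s, m}: 1 true — at most one ✓
  (7) n=F ⇒ s: vacuous ✓
  (8) {s, n, k, u}: 1 true — at most one ✓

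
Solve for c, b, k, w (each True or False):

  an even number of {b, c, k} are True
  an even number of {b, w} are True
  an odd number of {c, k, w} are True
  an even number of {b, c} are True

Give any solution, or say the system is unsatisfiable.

The formula is unsatisfiable.

Adding constraints 1, 2, 3 mod 2: every variable appears an even number of times on the left, so the left side is 0.
But the right sides sum to 1 (mod 2). 0 ≠ 1 — the system is inconsistent.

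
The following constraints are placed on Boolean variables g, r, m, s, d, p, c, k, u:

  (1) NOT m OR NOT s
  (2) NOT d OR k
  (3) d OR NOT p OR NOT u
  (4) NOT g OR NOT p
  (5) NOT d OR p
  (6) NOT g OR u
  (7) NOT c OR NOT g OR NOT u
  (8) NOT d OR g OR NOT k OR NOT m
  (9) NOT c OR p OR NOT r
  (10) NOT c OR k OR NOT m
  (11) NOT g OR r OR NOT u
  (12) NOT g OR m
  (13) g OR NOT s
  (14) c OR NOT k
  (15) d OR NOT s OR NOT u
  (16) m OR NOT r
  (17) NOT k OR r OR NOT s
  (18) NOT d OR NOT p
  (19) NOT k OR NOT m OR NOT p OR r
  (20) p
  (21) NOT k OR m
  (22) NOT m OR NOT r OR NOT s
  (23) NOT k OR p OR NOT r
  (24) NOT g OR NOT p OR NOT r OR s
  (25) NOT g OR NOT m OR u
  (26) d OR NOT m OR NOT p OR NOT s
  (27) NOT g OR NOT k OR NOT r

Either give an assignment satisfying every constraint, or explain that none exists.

g = False, r = True, m = True, s = False, d = False, p = True, c = True, k = True, u = False

Unit clause (p) forces p = True.
In (NOT g OR NOT p) only NOT g is left, so g = False.
In (g OR NOT s) only NOT s is left, so s = False.
In (NOT d OR NOT p) only NOT d is left, so d = False.
In (d OR NOT p OR NOT u) only NOT u is left, so u = False.
Set r = True.
  then (m OR NOT r) forces m = True.
Set c = True.
  then (NOT c OR k OR NOT m) forces k = True.
All clauses satisfied.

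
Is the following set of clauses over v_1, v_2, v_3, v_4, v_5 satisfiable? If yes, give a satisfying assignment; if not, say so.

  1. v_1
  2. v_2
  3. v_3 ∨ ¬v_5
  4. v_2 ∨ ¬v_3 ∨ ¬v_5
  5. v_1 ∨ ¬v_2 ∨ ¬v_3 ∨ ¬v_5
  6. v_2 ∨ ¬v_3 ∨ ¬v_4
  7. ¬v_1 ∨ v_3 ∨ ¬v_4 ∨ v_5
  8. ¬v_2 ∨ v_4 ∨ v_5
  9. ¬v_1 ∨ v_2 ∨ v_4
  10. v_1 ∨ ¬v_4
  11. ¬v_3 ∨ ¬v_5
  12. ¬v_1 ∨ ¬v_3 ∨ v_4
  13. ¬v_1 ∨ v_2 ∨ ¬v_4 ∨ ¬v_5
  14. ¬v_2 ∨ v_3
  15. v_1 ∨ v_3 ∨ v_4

v_1=T, v_2=T, v_3=T, v_4=T, v_5=F

Unit clause (v_1) forces v_1 = True.
Unit clause (v_2) forces v_2 = True.
In (¬v_2 ∨ v_3) only v_3 is left, so v_3 = True.
In (¬v_3 ∨ ¬v_5) only ¬v_5 is left, so v_5 = False.
In (¬v_1 ∨ ¬v_3 ∨ v_4) only v_4 is left, so v_4 = True.
All clauses satisfied.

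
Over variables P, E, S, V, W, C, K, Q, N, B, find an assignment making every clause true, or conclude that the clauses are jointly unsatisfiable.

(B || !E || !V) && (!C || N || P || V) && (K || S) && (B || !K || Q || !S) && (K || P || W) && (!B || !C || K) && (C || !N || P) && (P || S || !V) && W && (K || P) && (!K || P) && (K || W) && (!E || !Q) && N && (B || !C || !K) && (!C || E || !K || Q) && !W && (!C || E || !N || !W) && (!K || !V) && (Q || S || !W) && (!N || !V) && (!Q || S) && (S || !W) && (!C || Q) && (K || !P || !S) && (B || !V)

UNSATISFIABLE

Case W = True:
  Clause (!W) is falsified — contradiction.
Case W = False:
  Clause (W) is falsified — contradiction.
Both cases fail, so the formula is unsatisfiable.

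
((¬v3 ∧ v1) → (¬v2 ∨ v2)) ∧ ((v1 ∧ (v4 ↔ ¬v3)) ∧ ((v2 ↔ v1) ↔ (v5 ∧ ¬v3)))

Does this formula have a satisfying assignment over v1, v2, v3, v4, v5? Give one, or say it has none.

v1=T; v2=F; v3=T; v4=F; v5=F

  (¬v3 ∧ v1) → (¬v2 ∨ v2) = True
    ¬v3 ∧ v1 = False
      ¬v3 = False
    ¬v2 ∨ v2 = True
      ¬v2 = True
  (v1 ∧ (v4 ↔ ¬v3)) ∧ ((v2 ↔ v1) ↔ (v5 ∧ ¬v3)) = True
    v1 ∧ (v4 ↔ ¬v3) = True
      v4 ↔ ¬v3 = True
        ¬v3 = False
    (v2 ↔ v1) ↔ (v5 ∧ ¬v3) = True
      v2 ↔ v1 = False
      v5 ∧ ¬v3 = False
        ¬v3 = False
Both conjuncts True, so the formula holds.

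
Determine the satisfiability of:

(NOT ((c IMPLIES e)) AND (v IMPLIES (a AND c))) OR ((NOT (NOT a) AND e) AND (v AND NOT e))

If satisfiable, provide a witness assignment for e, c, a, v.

e: False, c: True, a: True, v: False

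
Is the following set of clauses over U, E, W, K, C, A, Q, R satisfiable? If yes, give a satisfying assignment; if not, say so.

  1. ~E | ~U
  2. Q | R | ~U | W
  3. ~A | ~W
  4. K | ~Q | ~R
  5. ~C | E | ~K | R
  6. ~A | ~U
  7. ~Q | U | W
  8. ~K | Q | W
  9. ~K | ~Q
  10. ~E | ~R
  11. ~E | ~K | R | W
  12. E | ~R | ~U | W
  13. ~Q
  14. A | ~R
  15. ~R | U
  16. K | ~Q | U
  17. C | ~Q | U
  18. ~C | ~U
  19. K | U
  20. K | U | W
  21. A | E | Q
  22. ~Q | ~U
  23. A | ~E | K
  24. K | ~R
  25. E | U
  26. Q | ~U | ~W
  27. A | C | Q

Unit clause (~Q) forces Q = False.
Set U = False.
  then (~R | U) forces R = False.
  then (K | U) forces K = True.
  then (E | U) forces E = True.
  then (~K | Q | W) forces W = True.
  then (~A | ~W) forces A = False.
  then (A | C | Q) forces C = True.
All clauses satisfied.

U = False, E = True, W = True, K = True, C = True, A = False, Q = False, R = False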